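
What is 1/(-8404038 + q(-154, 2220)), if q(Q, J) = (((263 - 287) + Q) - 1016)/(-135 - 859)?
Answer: -497/4176806289 ≈ -1.1899e-7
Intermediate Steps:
q(Q, J) = 520/497 - Q/994 (q(Q, J) = ((-24 + Q) - 1016)/(-994) = (-1040 + Q)*(-1/994) = 520/497 - Q/994)
1/(-8404038 + q(-154, 2220)) = 1/(-8404038 + (520/497 - 1/994*(-154))) = 1/(-8404038 + (520/497 + 11/71)) = 1/(-8404038 + 597/497) = 1/(-4176806289/497) = -497/4176806289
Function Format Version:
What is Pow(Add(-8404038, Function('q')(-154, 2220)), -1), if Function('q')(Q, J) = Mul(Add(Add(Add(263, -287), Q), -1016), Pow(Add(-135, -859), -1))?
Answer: Rational(-497, 4176806289) ≈ -1.1899e-7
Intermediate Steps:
Function('q')(Q, J) = Add(Rational(520, 497), Mul(Rational(-1, 994), Q)) (Function('q')(Q, J) = Mul(Add(Add(-24, Q), -1016), Pow(-994, -1)) = Mul(Add(-1040, Q), Rational(-1, 994)) = Add(Rational(520, 497), Mul(Rational(-1, 994), Q)))
Pow(Add(-8404038, Function('q')(-154, 2220)), -1) = Pow(Add(-8404038, Add(Rational(520, 497), Mul(Rational(-1, 994), -154))), -1) = Pow(Add(-8404038, Add(Rational(520, 497), Rational(11, 71))), -1) = Pow(Add(-8404038, Rational(597, 497)), -1) = Pow(Rational(-4176806289, 497), -1) = Rational(-497, 4176806289)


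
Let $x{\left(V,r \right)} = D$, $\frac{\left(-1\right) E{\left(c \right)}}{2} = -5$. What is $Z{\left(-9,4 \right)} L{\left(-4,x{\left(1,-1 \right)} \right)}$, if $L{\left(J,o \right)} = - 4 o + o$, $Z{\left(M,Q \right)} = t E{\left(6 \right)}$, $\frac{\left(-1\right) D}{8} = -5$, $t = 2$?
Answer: $-2400$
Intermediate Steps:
$E{\left(c \right)} = 10$ ($E{\left(c \right)} = \left(-2\right) \left(-5\right) = 10$)
$D = 40$ ($D = \left(-8\right) \left(-5\right) = 40$)
$x{\left(V,r \right)} = 40$
$Z{\left(M,Q \right)} = 20$ ($Z{\left(M,Q \right)} = 2 \cdot 10 = 20$)
$L{\left(J,o \right)} = - 3 o$
$Z{\left(-9,4 \right)} L{\left(-4,x{\left(1,-1 \right)} \right)} = 20 \left(\left(-3\right) 40\right) = 20 \left(-120\right) = -2400$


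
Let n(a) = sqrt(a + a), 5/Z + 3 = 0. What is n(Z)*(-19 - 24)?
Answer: -43*I*sqrt(30)/3 ≈ -78.507*I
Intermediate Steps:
Z = -5/3 (Z = 5/(-3 + 0) = 5/(-3) = 5*(-1/3) = -5/3 ≈ -1.6667)
n(a) = sqrt(2)*sqrt(a) (n(a) = sqrt(2*a) = sqrt(2)*sqrt(a))
n(Z)*(-19 - 24) = (sqrt(2)*sqrt(-5/3))*(-19 - 24) = (sqrt(2)*(I*sqrt(15)/3))*(-43) = (I*sqrt(30)/3)*(-43) = -43*I*sqrt(30)/3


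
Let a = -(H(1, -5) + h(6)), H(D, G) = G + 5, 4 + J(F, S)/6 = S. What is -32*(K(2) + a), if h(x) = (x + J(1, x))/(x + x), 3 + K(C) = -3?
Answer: 240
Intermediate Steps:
K(C) = -6 (K(C) = -3 - 3 = -6)
J(F, S) = -24 + 6*S
H(D, G) = 5 + G
h(x) = (-24 + 7*x)/(2*x) (h(x) = (x + (-24 + 6*x))/(x + x) = (-24 + 7*x)/((2*x)) = (-24 + 7*x)*(1/(2*x)) = (-24 + 7*x)/(2*x))
a = -3/2 (a = -((5 - 5) + (7/2 - 12/6)) = -(0 + (7/2 - 12*⅙)) = -(0 + (7/2 - 2)) = -(0 + 3/2) = -1*3/2 = -3/2 ≈ -1.5000)
-32*(K(2) + a) = -32*(-6 - 3/2) = -32*(-15/2) = 240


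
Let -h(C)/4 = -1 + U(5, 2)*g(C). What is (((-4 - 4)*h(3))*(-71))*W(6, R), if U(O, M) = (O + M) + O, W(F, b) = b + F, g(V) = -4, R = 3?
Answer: 1001952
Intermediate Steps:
W(F, b) = F + b
U(O, M) = M + 2*O (U(O, M) = (M + O) + O = M + 2*O)
h(C) = 196 (h(C) = -4*(-1 + (2 + 2*5)*(-4)) = -4*(-1 + (2 + 10)*(-4)) = -4*(-1 + 12*(-4)) = -4*(-1 - 48) = -4*(-49) = 196)
(((-4 - 4)*h(3))*(-71))*W(6, R) = (((-4 - 4)*196)*(-71))*(6 + 3) = (-8*196*(-71))*9 = -1568*(-71)*9 = 111328*9 = 1001952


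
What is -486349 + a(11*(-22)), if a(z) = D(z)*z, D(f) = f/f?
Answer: -486591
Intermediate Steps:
D(f) = 1
a(z) = z (a(z) = 1*z = z)
-486349 + a(11*(-22)) = -486349 + 11*(-22) = -486349 - 242 = -486591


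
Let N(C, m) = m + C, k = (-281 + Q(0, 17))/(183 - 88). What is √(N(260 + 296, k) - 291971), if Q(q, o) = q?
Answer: 7*I*√53674430/95 ≈ 539.83*I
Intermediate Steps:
k = -281/95 (k = (-281 + 0)/(183 - 88) = -281/95 ≈ -2.9579)
N(C, m) = C + m
√(N(260 + 296, k) - 291971) = √(((260 + 296) - 281/95) - 291971) = √((556 - 281/95) - 291971) = √(52539/95 - 291971) = √(-27684706/95) = 7*I*√53674430/95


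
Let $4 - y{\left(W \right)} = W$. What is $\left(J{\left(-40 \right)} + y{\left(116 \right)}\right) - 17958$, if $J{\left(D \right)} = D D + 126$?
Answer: $-16344$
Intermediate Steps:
$y{\left(W \right)} = 4 - W$
$J{\left(D \right)} = 126 + D^{2}$ ($J{\left(D \right)} = D^{2} + 126 = 126 + D^{2}$)
$\left(J{\left(-40 \right)} + y{\left(116 \right)}\right) - 17958 = \left(\left(126 + \left(-40\right)^{2}\right) + \left(4 - 116\right)\right) - 17958 = \left(\left(126 + 1600\right) + \left(4 - 116\right)\right) - 17958 = \left(1726 - 112\right) - 17958 = 1614 - 17958 = -16344$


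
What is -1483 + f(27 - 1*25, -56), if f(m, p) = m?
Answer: -1481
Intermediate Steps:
-1483 + f(27 - 1*25, -56) = -1483 + (27 - 1*25) = -1483 + (27 - 25) = -1483 + 2 = -1481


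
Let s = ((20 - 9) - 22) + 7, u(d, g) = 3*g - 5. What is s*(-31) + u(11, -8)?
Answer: 95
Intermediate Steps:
u(d, g) = -5 + 3*g
s = -4 (s = (11 - 22) + 7 = -11 + 7 = -4)
s*(-31) + u(11, -8) = -4*(-31) + (-5 + 3*(-8)) = 124 + (-5 - 24) = 124 - 29 = 95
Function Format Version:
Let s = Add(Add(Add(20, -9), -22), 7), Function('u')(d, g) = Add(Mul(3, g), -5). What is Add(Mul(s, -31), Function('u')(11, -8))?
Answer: 95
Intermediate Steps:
Function('u')(d, g) = Add(-5, Mul(3, g))
s = -4 (s = Add(Add(11, -22), 7) = Add(-11, 7) = -4)
Add(Mul(s, -31), Function('u')(11, -8)) = Add(Mul(-4, -31), Add(-5, Mul(3, -8))) = Add(124, Add(-5, -24)) = Add(124, -29) = 95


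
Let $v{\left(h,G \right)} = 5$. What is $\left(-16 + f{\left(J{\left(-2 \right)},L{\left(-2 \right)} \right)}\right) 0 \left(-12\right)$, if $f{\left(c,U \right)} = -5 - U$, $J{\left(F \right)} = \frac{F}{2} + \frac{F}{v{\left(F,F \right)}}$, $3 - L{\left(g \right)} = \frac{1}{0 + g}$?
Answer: $0$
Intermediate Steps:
$L{\left(g \right)} = 3 - \frac{1}{g}$ ($L{\left(g \right)} = 3 - \frac{1}{0 + g} = 3 - \frac{1}{g}$)
$J{\left(F \right)} = \frac{7 F}{10}$ ($J{\left(F \right)} = \frac{F}{2} + \frac{F}{5} = \frac{7 F}{10}$)
$\left(-16 + f{\left(J{\left(-2 \right)},L{\left(-2 \right)} \right)}\right) 0 \left(-12\right) = \left(-16 - \left(8 + \frac{1}{2}\right)\right) 0 \left(-12\right) = \left(-16 - \left(8 + \frac{1}{2}\right)\right) 0 = \left(-16 - \frac{17}{2}\right) 0 = \left(- \frac{49}{2}\right) 0 = 0$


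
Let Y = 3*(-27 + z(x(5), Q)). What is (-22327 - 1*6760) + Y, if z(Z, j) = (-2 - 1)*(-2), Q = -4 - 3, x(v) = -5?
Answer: -29150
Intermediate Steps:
Q = -7
z(Z, j) = 6 (z(Z, j) = -3*(-2) = 6)
Y = -63 (Y = 3*(-27 + 6) = 3*(-21) = -63)
(-22327 - 1*6760) + Y = (-22327 - 1*6760) - 63 = (-22327 - 6760) - 63 = -29087 - 63 = -29150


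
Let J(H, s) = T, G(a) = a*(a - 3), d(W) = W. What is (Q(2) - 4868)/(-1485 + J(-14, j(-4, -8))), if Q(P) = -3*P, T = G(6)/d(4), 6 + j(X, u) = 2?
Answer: 9748/2961 ≈ 3.2921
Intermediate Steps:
G(a) = a*(-3 + a)
j(X, u) = -4 (j(X, u) = -6 + 2 = -4)
T = 9/2 (T = (6*(-3 + 6))/4 = (6*3)*(¼) = 18*(¼) = 9/2 ≈ 4.5000)
J(H, s) = 9/2
(Q(2) - 4868)/(-1485 + J(-14, j(-4, -8))) = (-3*2 - 4868)/(-1485 + 9/2) = (-6 - 4868)/(-2961/2) = -4874*(-2/2961) = 9748/2961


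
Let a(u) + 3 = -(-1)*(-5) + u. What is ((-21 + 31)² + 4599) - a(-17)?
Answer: 4724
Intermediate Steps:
a(u) = -8 + u (a(u) = -3 + (-(-1)*(-5) + u) = -3 + (-1*5 + u) = -3 + (-5 + u) = -8 + u)
((-21 + 31)² + 4599) - a(-17) = ((-21 + 31)² + 4599) - (-8 - 17) = (10² + 4599) - 1*(-25) = (100 + 4599) + 25 = 4699 + 25 = 4724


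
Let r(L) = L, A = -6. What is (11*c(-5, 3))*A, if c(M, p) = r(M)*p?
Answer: 990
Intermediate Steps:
c(M, p) = M*p
(11*c(-5, 3))*A = (11*(-5*3))*(-6) = (11*(-15))*(-6) = -165*(-6) = 990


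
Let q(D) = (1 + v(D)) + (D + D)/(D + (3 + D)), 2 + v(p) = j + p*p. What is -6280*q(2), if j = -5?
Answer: 62800/7 ≈ 8971.4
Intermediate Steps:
v(p) = -7 + p² (v(p) = -2 + (-5 + p*p) = -2 + (-5 + p²) = -7 + p²)
q(D) = -6 + D² + 2*D/(3 + 2*D) (q(D) = (1 + (-7 + D²)) + (D + D)/(D + (3 + D)) = (-6 + D²) + (2*D)/(3 + 2*D) = (-6 + D²) + 2*D/(3 + 2*D) = -6 + D² + 2*D/(3 + 2*D))
-6280*q(2) = -6280*(-18 - 10*2 + 2*2³ + 3*2²)/(3 + 2*2) = -6280*(-18 - 20 + 2*8 + 3*4)/(3 + 4) = -6280*(-18 - 20 + 16 + 12)/7 = -6280*(-10)/7 = -6280*(-10/7) = 62800/7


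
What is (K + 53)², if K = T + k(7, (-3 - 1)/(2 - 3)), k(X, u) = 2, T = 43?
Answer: 9604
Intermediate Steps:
K = 45 (K = 43 + 2 = 45)
(K + 53)² = (45 + 53)² = 98² = 9604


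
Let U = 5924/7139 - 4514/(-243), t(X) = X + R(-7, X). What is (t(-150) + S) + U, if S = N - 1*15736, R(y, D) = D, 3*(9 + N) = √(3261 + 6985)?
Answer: -27800831987/1734777 + √10246/3 ≈ -15992.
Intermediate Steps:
N = -9 + √10246/3 (N = -9 + √(3261 + 6985)/3 = -9 + √10246/3 ≈ 24.741)
t(X) = 2*X (t(X) = X + X = 2*X)
S = -15745 + √10246/3 (S = (-9 + √10246/3) - 1*15736 = (-9 + √10246/3) - 15736 = -15745 + √10246/3 ≈ -15711.)
U = 33664978/1734777 (U = 5924*(1/7139) - 4514*(-1/243) = 5924/7139 + 4514/243 = 33664978/1734777 ≈ 19.406)
(t(-150) + S) + U = (2*(-150) + (-15745 + √10246/3)) + 33664978/1734777 = (-300 + (-15745 + √10246/3)) + 33664978/1734777 = (-16045 + √10246/3) + 33664978/1734777 = -27800831987/1734777 + √10246/3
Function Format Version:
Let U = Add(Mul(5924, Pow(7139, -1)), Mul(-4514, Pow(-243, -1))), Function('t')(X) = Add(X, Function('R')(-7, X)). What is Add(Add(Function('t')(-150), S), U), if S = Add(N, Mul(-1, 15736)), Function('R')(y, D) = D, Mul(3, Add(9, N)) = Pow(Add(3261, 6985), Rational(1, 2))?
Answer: Add(Rational(-27800831987, 1734777), Mul(Rational(1, 3), Pow(10246, Rational(1, 2)))) ≈ -15992.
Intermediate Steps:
N = Add(-9, Mul(Rational(1, 3), Pow(10246, Rational(1, 2)))) (N = Add(-9, Mul(Rational(1, 3), Pow(Add(3261, 6985), Rational(1, 2)))) = Add(-9, Mul(Rational(1, 3), Pow(10246, Rational(1, 2)))) ≈ 24.741)
Function('t')(X) = Mul(2, X) (Function('t')(X) = Add(X, X) = Mul(2, X))
S = Add(-15745, Mul(Rational(1, 3), Pow(10246, Rational(1, 2)))) (S = Add(Add(-9, Mul(Rational(1, 3), Pow(10246, Rational(1, 2)))), Mul(-1, 15736)) = Add(Add(-9, Mul(Rational(1, 3), Pow(10246, Rational(1, 2)))), -15736) = Add(-15745, Mul(Rational(1, 3), Pow(10246, Rational(1, 2)))) ≈ -15711.)
U = Rational(33664978, 1734777) (U = Add(Mul(5924, Rational(1, 7139)), Mul(-4514, Rational(-1, 243))) = Add(Rational(5924, 7139), Rational(4514, 243)) = Rational(33664978, 1734777) ≈ 19.406)
Add(Add(Function('t')(-150), S), U) = Add(Add(Mul(2, -150), Add(-15745, Mul(Rational(1, 3), Pow(10246, Rational(1, 2))))), Rational(33664978, 1734777)) = Add(Add(-300, Add(-15745, Mul(Rational(1, 3), Pow(10246, Rational(1, 2))))), Rational(33664978, 1734777)) = Add(Add(-16045, Mul(Rational(1, 3), Pow(10246, Rational(1, 2)))), Rational(33664978, 1734777)) = Add(Rational(-27800831987, 1734777), Mul(Rational(1, 3), Pow(10246, Rational(1, 2))))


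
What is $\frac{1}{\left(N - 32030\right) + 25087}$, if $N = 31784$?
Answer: $\frac{1}{24841} \approx 4.0256 \cdot 10^{-5}$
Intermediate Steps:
$\frac{1}{\left(N - 32030\right) + 25087} = \frac{1}{\left(31784 - 32030\right) + 25087} = \frac{1}{-246 + 25087} = \frac{1}{24841}$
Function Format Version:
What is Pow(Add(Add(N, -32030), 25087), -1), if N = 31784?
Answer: Rational(1, 24841) ≈ 4.0256e-5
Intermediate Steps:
Pow(Add(Add(N, -32030), 25087), -1) = Pow(Add(Add(31784, -32030), 25087), -1) = Pow(Add(-246, 25087), -1) = Pow(24841, -1) = Rational(1, 24841)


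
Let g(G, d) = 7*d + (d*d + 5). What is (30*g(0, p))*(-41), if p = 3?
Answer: -43050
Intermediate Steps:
g(G, d) = 5 + d² + 7*d (g(G, d) = 7*d + (d² + 5) = 7*d + (5 + d²) = 5 + d² + 7*d)
(30*g(0, p))*(-41) = (30*(5 + 3² + 7*3))*(-41) = (30*(5 + 9 + 21))*(-41) = (30*35)*(-41) = 1050*(-41) = -43050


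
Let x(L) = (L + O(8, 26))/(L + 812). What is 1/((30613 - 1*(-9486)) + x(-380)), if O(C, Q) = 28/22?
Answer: 2376/95273141 ≈ 2.4939e-5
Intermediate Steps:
O(C, Q) = 14/11 (O(C, Q) = 28*(1/22) = 14/11)
x(L) = (14/11 + L)/(812 + L) (x(L) = (L + 14/11)/(L + 812) = (14/11 + L)/(812 + L))
1/((30613 - 1*(-9486)) + x(-380)) = 1/((30613 - 1*(-9486)) + (14/11 - 380)/(812 - 380)) = 1/((30613 + 9486) - 4166/11/432) = 1/(40099 + (1/432)*(-4166/11)) = 1/(40099 - 2083/2376) = 1/(95273141/2376) = 2376/95273141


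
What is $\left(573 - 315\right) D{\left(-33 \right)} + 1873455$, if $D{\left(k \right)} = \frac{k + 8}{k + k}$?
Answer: $\frac{20609080}{11} \approx 1.8736 \cdot 10^{6}$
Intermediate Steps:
$D{\left(k \right)} = \frac{8 + k}{2 k}$
$\left(573 - 315\right) D{\left(-33 \right)} + 1873455 = \left(573 - 315\right) \frac{8 - 33}{2 \left(-33\right)} + 1873455 = 258 \cdot \frac{1}{2} \left(- \frac{1}{33}\right) \left(-25\right) + 1873455 = 258 \cdot \frac{25}{66} + 1873455 = \frac{1075}{11} + 1873455 = \frac{20609080}{11}$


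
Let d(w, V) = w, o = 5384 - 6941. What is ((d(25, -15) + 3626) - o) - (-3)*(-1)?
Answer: 5205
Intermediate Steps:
o = -1557
((d(25, -15) + 3626) - o) - (-3)*(-1) = ((25 + 3626) - 1*(-1557)) - (-3)*(-1) = (3651 + 1557) - 1*3 = 5208 - 3 = 5205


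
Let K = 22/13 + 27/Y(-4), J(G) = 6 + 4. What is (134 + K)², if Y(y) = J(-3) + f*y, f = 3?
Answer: 10093329/676 ≈ 14931.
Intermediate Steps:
J(G) = 10
Y(y) = 10 + 3*y
K = -307/26 (K = 22/13 + 27/(10 + 3*(-4)) = 22*(1/13) + 27/(10 - 12) = 22/13 + 27/(-2) = 22/13 + 27*(-½) = 22/13 - 27/2 = -307/26 ≈ -11.808)
(134 + K)² = (134 - 307/26)² = (3177/26)² = 10093329/676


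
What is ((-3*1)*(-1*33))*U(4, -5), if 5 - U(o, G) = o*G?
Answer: 2475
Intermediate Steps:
U(o, G) = 5 - G*o (U(o, G) = 5 - o*G = 5 - G*o)
((-3*1)*(-1*33))*U(4, -5) = ((-3*1)*(-1*33))*(5 - 1*(-5)*4) = (-3*(-33))*(5 + 20) = 99*25 = 2475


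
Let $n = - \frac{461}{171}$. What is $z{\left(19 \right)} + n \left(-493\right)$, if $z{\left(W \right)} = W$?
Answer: $\frac{230522}{171} \approx 1348.1$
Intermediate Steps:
$n = - \frac{461}{171}$ ($n = \left(-461\right) \frac{1}{171} = - \frac{461}{171} \approx -2.6959$)
$z{\left(19 \right)} + n \left(-493\right) = 19 - - \frac{227273}{171} = 19 + \frac{227273}{171} = \frac{230522}{171}$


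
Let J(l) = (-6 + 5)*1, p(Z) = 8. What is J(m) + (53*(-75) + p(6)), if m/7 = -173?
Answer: -3968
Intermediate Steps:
m = -1211 (m = 7*(-173) = -1211)
J(l) = -1 (J(l) = -1*1 = -1)
J(m) + (53*(-75) + p(6)) = -1 + (53*(-75) + 8) = -1 + (-3975 + 8) = -1 - 3967 = -3968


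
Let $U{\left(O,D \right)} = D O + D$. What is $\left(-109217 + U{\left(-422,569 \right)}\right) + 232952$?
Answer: $-115814$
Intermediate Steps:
$U{\left(O,D \right)} = D + D O$
$\left(-109217 + U{\left(-422,569 \right)}\right) + 232952 = \left(-109217 + 569 \left(1 - 422\right)\right) + 232952 = \left(-109217 + 569 \left(-421\right)\right) + 232952 = \left(-109217 - 239549\right) + 232952 = -348766 + 232952 = -115814$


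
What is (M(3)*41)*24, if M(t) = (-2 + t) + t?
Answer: 3936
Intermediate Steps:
M(t) = -2 + 2*t
(M(3)*41)*24 = ((-2 + 2*3)*41)*24 = ((-2 + 6)*41)*24 = (4*41)*24 = 164*24 = 3936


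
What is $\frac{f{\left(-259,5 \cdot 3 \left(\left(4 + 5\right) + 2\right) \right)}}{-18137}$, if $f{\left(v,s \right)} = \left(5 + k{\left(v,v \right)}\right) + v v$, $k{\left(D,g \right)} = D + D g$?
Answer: $- \frac{133908}{18137} \approx -7.3831$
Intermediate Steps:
$f{\left(v,s \right)} = 5 + v^{2} + v \left(1 + v\right)$ ($f{\left(v,s \right)} = \left(5 + v \left(1 + v\right)\right) + v v = \left(5 + v \left(1 + v\right)\right) + v^{2} = 5 + v^{2} + v \left(1 + v\right)$)
$\frac{f{\left(-259,5 \cdot 3 \left(\left(4 + 5\right) + 2\right) \right)}}{-18137} = \frac{5 - 259 + 2 \left(-259\right)^{2}}{-18137} = \left(5 - 259 + 2 \cdot 67081\right) \left(- \frac{1}{18137}\right) = \left(5 - 259 + 134162\right) \left(- \frac{1}{18137}\right) = 133908 \left(- \frac{1}{18137}\right) = - \frac{133908}{18137}$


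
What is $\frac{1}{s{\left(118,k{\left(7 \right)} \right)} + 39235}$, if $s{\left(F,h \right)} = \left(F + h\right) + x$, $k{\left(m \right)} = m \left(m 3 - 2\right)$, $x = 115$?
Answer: $\frac{1}{39601} \approx 2.5252 \cdot 10^{-5}$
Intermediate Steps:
$k{\left(m \right)} = m \left(-2 + 3 m\right)$ ($k{\left(m \right)} = m \left(3 m - 2\right) = m \left(-2 + 3 m\right)$)
$s{\left(F,h \right)} = 115 + F + h$ ($s{\left(F,h \right)} = \left(F + h\right) + 115 = 115 + F + h$)
$\frac{1}{s{\left(118,k{\left(7 \right)} \right)} + 39235} = \frac{1}{\left(115 + 118 + 7 \left(-2 + 3 \cdot 7\right)\right) + 39235} = \frac{1}{\left(115 + 118 + 7 \left(-2 + 21\right)\right) + 39235} = \frac{1}{\left(115 + 118 + 7 \cdot 19\right) + 39235} = \frac{1}{\left(115 + 118 + 133\right) + 39235} = \frac{1}{366 + 39235} = \frac{1}{39601}$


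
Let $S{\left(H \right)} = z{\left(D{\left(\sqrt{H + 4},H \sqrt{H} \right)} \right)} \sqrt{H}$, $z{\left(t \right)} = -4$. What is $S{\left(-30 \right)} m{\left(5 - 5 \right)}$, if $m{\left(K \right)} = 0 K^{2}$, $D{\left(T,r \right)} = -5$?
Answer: $0$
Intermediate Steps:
$m{\left(K \right)} = 0$
$S{\left(H \right)} = - 4 \sqrt{H}$
$S{\left(-30 \right)} m{\left(5 - 5 \right)} = - 4 \sqrt{-30} \cdot 0 = - 4 i \sqrt{30} \cdot 0 = 0$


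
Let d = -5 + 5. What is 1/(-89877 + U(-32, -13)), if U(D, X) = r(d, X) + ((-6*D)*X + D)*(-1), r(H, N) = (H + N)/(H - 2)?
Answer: -2/174685 ≈ -1.1449e-5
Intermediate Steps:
d = 0
r(H, N) = (H + N)/(-2 + H)
U(D, X) = -D - X/2 + 6*D*X (U(D, X) = (0 + X)/(-2 + 0) + ((-6*D)*X + D)*(-1) = X/(-2) + (-6*D*X + D)*(-1) = -X/2 + (D - 6*D*X)*(-1) = -X/2 + (-D + 6*D*X) = -D - X/2 + 6*D*X)
1/(-89877 + U(-32, -13)) = 1/(-89877 + (-1*(-32) - ½*(-13) + 6*(-32)*(-13))) = 1/(-89877 + (32 + 13/2 + 2496)) = 1/(-89877 + 5069/2) = 1/(-174685/2) = -2/174685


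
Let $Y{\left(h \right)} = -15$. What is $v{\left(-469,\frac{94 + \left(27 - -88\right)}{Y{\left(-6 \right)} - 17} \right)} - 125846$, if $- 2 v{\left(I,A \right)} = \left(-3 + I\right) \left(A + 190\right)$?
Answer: $- \frac{660379}{8} \approx -82547.0$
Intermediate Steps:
$v{\left(I,A \right)} = - \frac{\left(-3 + I\right) \left(190 + A\right)}{2}$ ($v{\left(I,A \right)} = - \frac{\left(-3 + I\right) \left(A + 190\right)}{2} = - \frac{\left(-3 + I\right) \left(190 + A\right)}{2}$)
$v{\left(-469,\frac{94 + \left(27 - -88\right)}{Y{\left(-6 \right)} - 17} \right)} - 125846 = \left(285 - -44555 + \frac{3 \frac{94 + \left(27 - -88\right)}{-15 - 17}}{2} - \frac{1}{2} \frac{94 + \left(27 - -88\right)}{-15 - 17} \left(-469\right)\right) - 125846 = \left(285 + 44555 + \frac{3 \frac{94 + \left(27 + 88\right)}{-32}}{2} - \frac{1}{2} \frac{94 + \left(27 + 88\right)}{-32} \left(-469\right)\right) - 125846 = \left(285 + 44555 + \frac{3 \left(94 + 115\right) \left(- \frac{1}{32}\right)}{2} - \frac{1}{2} \left(94 + 115\right) \left(- \frac{1}{32}\right) \left(-469\right)\right) - 125846 = \left(285 + 44555 + \frac{3 \cdot 209 \left(- \frac{1}{32}\right)}{2} - \frac{1}{2} \cdot 209 \left(- \frac{1}{32}\right) \left(-469\right)\right) - 125846 = \left(285 + 44555 + \frac{3}{2} \left(- \frac{209}{32}\right) - \left(- \frac{209}{64}\right) \left(-469\right)\right) - 125846 = \left(285 + 44555 - \frac{627}{64} - \frac{98021}{64}\right) - 125846 = \frac{346389}{8} - 125846 = - \frac{660379}{8}$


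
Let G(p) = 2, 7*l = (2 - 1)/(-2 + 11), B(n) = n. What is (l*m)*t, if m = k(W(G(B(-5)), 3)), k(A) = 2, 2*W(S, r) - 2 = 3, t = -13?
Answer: -26/63 ≈ -0.41270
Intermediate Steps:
l = 1/63 (l = ((2 - 1)/(-2 + 11))/7 = (1/9)/7 = (1*(⅑))/7 = (⅐)*(⅑) = 1/63 ≈ 0.015873)
W(S, r) = 5/2 (W(S, r) = 1 + (½)*3 = 1 + 3/2 = 5/2)
m = 2
(l*m)*t = ((1/63)*2)*(-13) = (2/63)*(-13) = -26/63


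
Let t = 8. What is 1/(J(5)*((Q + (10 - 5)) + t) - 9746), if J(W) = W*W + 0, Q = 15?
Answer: -1/9046 ≈ -0.00011055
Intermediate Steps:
J(W) = W² (J(W) = W² + 0 = W²)
1/(J(5)*((Q + (10 - 5)) + t) - 9746) = 1/(5²*((15 + (10 - 5)) + 8) - 9746) = 1/(25*((15 + 5) + 8) - 9746) = 1/(25*(20 + 8) - 9746) = 1/(25*28 - 9746) = 1/(700 - 9746) = 1/(-9046) = -1/9046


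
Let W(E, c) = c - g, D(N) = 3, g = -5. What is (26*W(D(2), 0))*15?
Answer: 1950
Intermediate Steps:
W(E, c) = 5 + c (W(E, c) = c - 1*(-5) = c + 5 = 5 + c)
(26*W(D(2), 0))*15 = (26*(5 + 0))*15 = (26*5)*15 = 130*15 = 1950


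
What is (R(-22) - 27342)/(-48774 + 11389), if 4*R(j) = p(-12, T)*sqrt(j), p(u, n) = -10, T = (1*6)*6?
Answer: 27342/37385 + I*sqrt(22)/14954 ≈ 0.73136 + 0.00031366*I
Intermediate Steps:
T = 36 (T = 6*6 = 36)
R(j) = -5*sqrt(j)/2 (R(j) = (-10*sqrt(j))/4 = -5*sqrt(j)/2)
(R(-22) - 27342)/(-48774 + 11389) = (-5*I*sqrt(22)/2 - 27342)/(-48774 + 11389) = (-5*I*sqrt(22)/2 - 27342)/(-37385) = (-5*I*sqrt(22)/2 - 27342)*(-1/37385) = (-27342 - 5*I*sqrt(22)/2)*(-1/37385) = 27342/37385 + I*sqrt(22)/14954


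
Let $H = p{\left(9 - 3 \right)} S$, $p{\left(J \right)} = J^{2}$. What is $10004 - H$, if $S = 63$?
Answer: $7736$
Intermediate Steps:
$H = 2268$ ($H = \left(9 - 3\right)^{2} \cdot 63 = 6^{2} \cdot 63 = 36 \cdot 63 = 2268$)
$10004 - H = 10004 - 2268 = 7736$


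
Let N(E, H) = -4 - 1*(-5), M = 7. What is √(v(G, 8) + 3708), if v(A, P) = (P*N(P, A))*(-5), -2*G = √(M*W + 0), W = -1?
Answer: 2*√917 ≈ 60.564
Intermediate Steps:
N(E, H) = 1 (N(E, H) = -4 + 5 = 1)
G = -I*√7/2 (G = -√(7*(-1) + 0)/2 = -√(-7 + 0)/2 = -I*√7/2 ≈ -1.3229*I)
v(A, P) = -5*P (v(A, P) = (P*1)*(-5) = P*(-5) = -5*P)
√(v(G, 8) + 3708) = √(-5*8 + 3708) = √(-40 + 3708) = √3668 = 2*√917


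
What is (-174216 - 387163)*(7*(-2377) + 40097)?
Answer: -13168828582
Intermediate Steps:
(-174216 - 387163)*(7*(-2377) + 40097) = -561379*(-16639 + 40097) = -561379*23458 = -13168828582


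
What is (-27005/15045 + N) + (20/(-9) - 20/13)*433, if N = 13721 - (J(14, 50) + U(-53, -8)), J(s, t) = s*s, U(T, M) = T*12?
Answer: 1470505312/117351 ≈ 12531.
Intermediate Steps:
U(T, M) = 12*T
J(s, t) = s²
N = 14161 (N = 13721 - (14² + 12*(-53)) = 13721 - (196 - 636) = 13721 - 1*(-440) = 13721 + 440 = 14161)
(-27005/15045 + N) + (20/(-9) - 20/13)*433 = (-27005/15045 + 14161) + (20/(-9) - 20/13)*433 = (-27005*1/15045 + 14161) + (20*(-⅑) - 20*1/13)*433 = (-5401/3009 + 14161) + (-20/9 - 20/13)*433 = 42605048/3009 - 440/117*433 = 42605048/3009 - 190520/117 = 1470505312/117351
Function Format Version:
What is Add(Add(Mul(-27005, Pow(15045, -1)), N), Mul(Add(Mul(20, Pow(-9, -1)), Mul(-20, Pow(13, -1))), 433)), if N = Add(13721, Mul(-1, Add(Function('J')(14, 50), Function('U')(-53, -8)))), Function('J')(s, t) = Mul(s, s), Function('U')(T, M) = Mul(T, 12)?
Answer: Rational(1470505312, 117351) ≈ 12531.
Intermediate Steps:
Function('U')(T, M) = Mul(12, T)
Function('J')(s, t) = Pow(s, 2)
N = 14161 (N = Add(13721, Mul(-1, Add(Pow(14, 2), Mul(12, -53)))) = Add(13721, Mul(-1, Add(196, -636))) = Add(13721, Mul(-1, -440)) = Add(13721, 440) = 14161)
Add(Add(Mul(-27005, Pow(15045, -1)), N), Mul(Add(Mul(20, Pow(-9, -1)), Mul(-20, Pow(13, -1))), 433)) = Add(Add(Mul(-27005, Pow(15045, -1)), 14161), Mul(Add(Mul(20, Pow(-9, -1)), Mul(-20, Pow(13, -1))), 433)) = Add(Add(Mul(-27005, Rational(1, 15045)), 14161), Mul(Add(Mul(20, Rational(-1, 9)), Mul(-20, Rational(1, 13))), 433)) = Add(Add(Rational(-5401, 3009), 14161), Mul(Add(Rational(-20, 9), Rational(-20, 13)), 433)) = Add(Rational(42605048, 3009), Mul(Rational(-440, 117), 433)) = Add(Rational(42605048, 3009), Rational(-190520, 117)) = Rational(1470505312, 117351)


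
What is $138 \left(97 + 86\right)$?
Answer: $25254$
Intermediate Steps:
$138 \left(97 + 86\right) = 138 \cdot 183 = 25254$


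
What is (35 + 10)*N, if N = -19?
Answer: -855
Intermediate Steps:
(35 + 10)*N = (35 + 10)*(-19) = 45*(-19) = -855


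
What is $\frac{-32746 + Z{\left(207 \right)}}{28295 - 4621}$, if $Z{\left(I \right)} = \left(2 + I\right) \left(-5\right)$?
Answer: $- \frac{33791}{23674} \approx -1.4273$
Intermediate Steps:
$Z{\left(I \right)} = -10 - 5 I$
$\frac{-32746 + Z{\left(207 \right)}}{28295 - 4621} = \frac{-32746 - 1045}{28295 - 4621} = \frac{-32746 - 1045}{23674} = \left(-32746 - 1045\right) \frac{1}{23674} = \left(-33791\right) \frac{1}{23674} = - \frac{33791}{23674}$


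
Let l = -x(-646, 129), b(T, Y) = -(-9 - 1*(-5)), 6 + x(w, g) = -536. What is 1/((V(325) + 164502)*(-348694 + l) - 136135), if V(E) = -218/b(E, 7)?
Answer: -1/57252862155 ≈ -1.7466e-11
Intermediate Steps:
x(w, g) = -542 (x(w, g) = -6 - 536 = -542)
b(T, Y) = 4 (b(T, Y) = -(-9 + 5) = -1*(-4) = 4)
l = 542 (l = -1*(-542) = 542)
V(E) = -109/2 (V(E) = -218/4 = -218*1/4 = -109/2)
1/((V(325) + 164502)*(-348694 + l) - 136135) = 1/((-109/2 + 164502)*(-348694 + 542) - 136135) = 1/((328895/2)*(-348152) - 136135) = 1/(-57252726020 - 136135) = 1/(-57252862155) = -1/57252862155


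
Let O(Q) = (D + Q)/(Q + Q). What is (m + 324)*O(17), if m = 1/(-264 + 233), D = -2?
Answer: 150645/1054 ≈ 142.93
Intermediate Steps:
O(Q) = (-2 + Q)/(2*Q) (O(Q) = (-2 + Q)/(Q + Q) = (-2 + Q)/((2*Q)) = (-2 + Q)*(1/(2*Q)) = (-2 + Q)/(2*Q))
m = -1/31 (m = 1/(-31) = -1/31 ≈ -0.032258)
(m + 324)*O(17) = (-1/31 + 324)*((1/2)*(-2 + 17)/17) = 10043*((1/2)*(1/17)*15)/31 = (10043/31)*(15/34) = 150645/1054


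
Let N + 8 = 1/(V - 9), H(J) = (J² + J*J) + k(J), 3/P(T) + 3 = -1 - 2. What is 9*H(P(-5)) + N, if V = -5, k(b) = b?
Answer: -113/14 ≈ -8.0714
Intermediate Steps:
P(T) = -½ (P(T) = 3/(-3 + (-1 - 2)) = 3/(-3 - 3) = 3/(-6) = 3*(-⅙) = -½)
H(J) = J + 2*J² (H(J) = (J² + J*J) + J = (J² + J²) + J = 2*J² + J = J + 2*J²)
N = -113/14 (N = -8 + 1/(-5 - 9) = -8 + 1/(-14) = -8 - 1/14 = -113/14 ≈ -8.0714)
9*H(P(-5)) + N = 9*(-(1 + 2*(-½))/2) - 113/14 = 9*(-(1 - 1)/2) - 113/14 = 9*(-½*0) - 113/14 = 9*0 - 113/14 = 0 - 113/14 = -113/14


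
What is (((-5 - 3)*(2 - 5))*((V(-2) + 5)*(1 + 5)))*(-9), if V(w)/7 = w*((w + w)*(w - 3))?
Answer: 356400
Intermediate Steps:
V(w) = 14*w**2*(-3 + w) (V(w) = 7*(w*((w + w)*(w - 3))) = 7*(w*((2*w)*(-3 + w))) = 7*(w*(2*w*(-3 + w))) = 7*(2*w**2*(-3 + w)) = 14*w**2*(-3 + w))
(((-5 - 3)*(2 - 5))*((V(-2) + 5)*(1 + 5)))*(-9) = (((-5 - 3)*(2 - 5))*((14*(-2)**2*(-3 - 2) + 5)*(1 + 5)))*(-9) = ((-8*(-3))*((14*4*(-5) + 5)*6))*(-9) = (24*((-280 + 5)*6))*(-9) = (24*(-275*6))*(-9) = (24*(-1650))*(-9) = -39600*(-9) = 356400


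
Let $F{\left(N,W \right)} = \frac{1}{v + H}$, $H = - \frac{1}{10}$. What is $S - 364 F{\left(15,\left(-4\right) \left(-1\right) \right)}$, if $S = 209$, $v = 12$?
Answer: $\frac{3033}{17} \approx 178.41$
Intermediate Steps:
$H = - \frac{1}{10}$ ($H = \left(-1\right) \frac{1}{10} = - \frac{1}{10} \approx -0.1$)
$F{\left(N,W \right)} = \frac{10}{119}$ ($F{\left(N,W \right)} = \frac{1}{12 - \frac{1}{10}} = \frac{1}{\frac{119}{10}} = \frac{10}{119}$)
$S - 364 F{\left(15,\left(-4\right) \left(-1\right) \right)} = 209 - \frac{520}{17} = \frac{3033}{17}$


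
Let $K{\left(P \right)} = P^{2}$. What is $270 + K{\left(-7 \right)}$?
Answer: $319$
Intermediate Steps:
$270 + K{\left(-7 \right)} = 270 + \left(-7\right)^{2} = 270 + 49 = 319$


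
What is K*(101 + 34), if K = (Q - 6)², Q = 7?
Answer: 135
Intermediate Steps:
K = 1 (K = (7 - 6)² = 1² = 1)
K*(101 + 34) = 1*(101 + 34) = 1*135 = 135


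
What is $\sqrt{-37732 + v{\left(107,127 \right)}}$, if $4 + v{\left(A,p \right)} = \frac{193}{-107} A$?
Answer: $i \sqrt{37929} \approx 194.75 i$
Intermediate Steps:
$v{\left(A,p \right)} = -4 - \frac{193 A}{107}$ ($v{\left(A,p \right)} = -4 + \frac{193}{-107} A = -4 + 193 \left(- \frac{1}{107}\right) A = -4 - \frac{193 A}{107}$)
$\sqrt{-37732 + v{\left(107,127 \right)}} = \sqrt{-37732 - 197} = \sqrt{-37929} = i \sqrt{37929}$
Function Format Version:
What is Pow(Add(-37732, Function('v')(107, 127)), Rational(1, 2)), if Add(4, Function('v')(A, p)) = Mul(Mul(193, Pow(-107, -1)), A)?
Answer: Mul(I, Pow(37929, Rational(1, 2))) ≈ Mul(194.75, I)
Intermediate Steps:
Function('v')(A, p) = Add(-4, Mul(Rational(-193, 107), A)) (Function('v')(A, p) = Add(-4, Mul(Mul(193, Pow(-107, -1)), A)) = Add(-4, Mul(Mul(193, Rational(-1, 107)), A)) = Add(-4, Mul(Rational(-193, 107), A)))
Pow(Add(-37732, Function('v')(107, 127)), Rational(1, 2)) = Pow(Add(-37732, Add(-4, Mul(Rational(-193, 107), 107))), Rational(1, 2)) = Pow(Add(-37732, Add(-4, -193)), Rational(1, 2)) = Pow(Add(-37732, -197), Rational(1, 2)) = Pow(-37929, Rational(1, 2)) = Mul(I, Pow(37929, Rational(1, 2)))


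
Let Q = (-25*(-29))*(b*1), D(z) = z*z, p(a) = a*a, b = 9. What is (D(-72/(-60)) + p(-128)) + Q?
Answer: 572761/25 ≈ 22910.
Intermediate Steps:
p(a) = a**2
D(z) = z**2
Q = 6525 (Q = (-25*(-29))*(9*1) = 725*9 = 6525)
(D(-72/(-60)) + p(-128)) + Q = ((-72/(-60))**2 + (-128)**2) + 6525 = ((-72*(-1/60))**2 + 16384) + 6525 = ((6/5)**2 + 16384) + 6525 = (36/25 + 16384) + 6525 = 409636/25 + 6525 = 572761/25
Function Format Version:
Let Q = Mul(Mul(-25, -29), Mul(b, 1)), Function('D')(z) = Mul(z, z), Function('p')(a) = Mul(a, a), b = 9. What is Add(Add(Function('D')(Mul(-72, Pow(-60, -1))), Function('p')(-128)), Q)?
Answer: Rational(572761, 25) ≈ 22910.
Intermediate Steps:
Function('p')(a) = Pow(a, 2)
Function('D')(z) = Pow(z, 2)
Q = 6525 (Q = Mul(Mul(-25, -29), Mul(9, 1)) = Mul(725, 9) = 6525)
Add(Add(Function('D')(Mul(-72, Pow(-60, -1))), Function('p')(-128)), Q) = Add(Add(Pow(Mul(-72, Pow(-60, -1)), 2), Pow(-128, 2)), 6525) = Add(Add(Pow(Mul(-72, Rational(-1, 60)), 2), 16384), 6525) = Add(Add(Pow(Rational(6, 5), 2), 16384), 6525) = Add(Add(Rational(36, 25), 16384), 6525) = Add(Rational(409636, 25), 6525) = Rational(572761, 25)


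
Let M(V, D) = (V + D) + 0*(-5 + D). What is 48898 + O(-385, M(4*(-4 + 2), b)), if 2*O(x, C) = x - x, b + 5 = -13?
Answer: 48898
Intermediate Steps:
b = -18 (b = -5 - 13 = -18)
M(V, D) = D + V (M(V, D) = (D + V) + 0 = D + V)
O(x, C) = 0 (O(x, C) = (x - x)/2 = (½)*0 = 0)
48898 + O(-385, M(4*(-4 + 2), b)) = 48898 + 0 = 48898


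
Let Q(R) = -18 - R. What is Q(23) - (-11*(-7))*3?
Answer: -272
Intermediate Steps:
Q(23) - (-11*(-7))*3 = (-18 - 1*23) - (-11*(-7))*3 = (-18 - 23) - 77*3 = -41 - 1*231 = -41 - 231 = -272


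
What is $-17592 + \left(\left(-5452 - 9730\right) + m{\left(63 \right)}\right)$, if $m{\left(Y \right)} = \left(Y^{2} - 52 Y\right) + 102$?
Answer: $-31979$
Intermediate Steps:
$m{\left(Y \right)} = 102 + Y^{2} - 52 Y$
$-17592 + \left(\left(-5452 - 9730\right) + m{\left(63 \right)}\right) = -17592 + \left(\left(-5452 - 9730\right) + \left(102 + 63^{2} - 3276\right)\right) = -17592 + \left(-15182 + \left(102 + 3969 - 3276\right)\right) = -17592 + \left(-15182 + 795\right) = -17592 - 14387 = -31979$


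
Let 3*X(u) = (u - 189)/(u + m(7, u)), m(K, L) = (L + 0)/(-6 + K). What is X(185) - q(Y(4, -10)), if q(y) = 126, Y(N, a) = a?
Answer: -69932/555 ≈ -126.00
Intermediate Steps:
m(K, L) = L/(-6 + K)
X(u) = (-189 + u)/(6*u) (X(u) = ((u - 189)/(u + u/(-6 + 7)))/3 = ((-189 + u)/(u + u/1))/3 = ((-189 + u)/(u + u*1))/3 = ((-189 + u)/(u + u))/3 = ((-189 + u)/((2*u)))/3 = ((-189 + u)*(1/(2*u)))/3 = ((-189 + u)/(2*u))/3 = (-189 + u)/(6*u))
X(185) - q(Y(4, -10)) = (1/6)*(-189 + 185)/185 - 1*126 = (1/6)*(1/185)*(-4) - 126 = -2/555 - 126 = -69932/555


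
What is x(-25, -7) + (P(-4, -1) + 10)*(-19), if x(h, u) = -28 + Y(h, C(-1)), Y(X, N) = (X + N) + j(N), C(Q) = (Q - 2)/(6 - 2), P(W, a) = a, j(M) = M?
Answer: -451/2 ≈ -225.50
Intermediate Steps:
C(Q) = -½ + Q/4 (C(Q) = (-2 + Q)/4 = (-2 + Q)*(¼) = -½ + Q/4)
Y(X, N) = X + 2*N (Y(X, N) = (X + N) + N = (N + X) + N = X + 2*N)
x(h, u) = -59/2 + h (x(h, u) = -28 + (h + 2*(-½ + (¼)*(-1))) = -28 + (h + 2*(-½ - ¼)) = -28 + (h + 2*(-¾)) = -28 + (h - 3/2) = -28 + (-3/2 + h) = -59/2 + h)
x(-25, -7) + (P(-4, -1) + 10)*(-19) = (-59/2 - 25) + (-1 + 10)*(-19) = -109/2 + 9*(-19) = -109/2 - 171 = -451/2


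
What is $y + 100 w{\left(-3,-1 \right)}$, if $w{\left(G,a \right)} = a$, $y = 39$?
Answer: $-61$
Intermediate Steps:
$y + 100 w{\left(-3,-1 \right)} = 39 + 100 \left(-1\right) = 39 - 100 = -61$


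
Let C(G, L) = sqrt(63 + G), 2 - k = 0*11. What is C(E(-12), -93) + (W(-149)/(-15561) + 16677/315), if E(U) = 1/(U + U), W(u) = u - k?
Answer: 4119974/77805 + sqrt(9066)/12 ≈ 60.887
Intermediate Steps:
k = 2 (k = 2 - 0*11 = 2 - 1*0 = 2 + 0 = 2)
W(u) = -2 + u (W(u) = u - 1*2 = u - 2 = -2 + u)
E(U) = 1/(2*U)
C(E(-12), -93) + (W(-149)/(-15561) + 16677/315) = sqrt(63 + (1/2)/(-12)) + ((-2 - 149)/(-15561) + 16677/315) = sqrt(63 + (1/2)*(-1/12)) + (-151*(-1/15561) + 16677*(1/315)) = sqrt(63 - 1/24) + (151/15561 + 1853/35) = sqrt(1511/24) + 4119974/77805 = sqrt(9066)/12 + 4119974/77805 = 4119974/77805 + sqrt(9066)/12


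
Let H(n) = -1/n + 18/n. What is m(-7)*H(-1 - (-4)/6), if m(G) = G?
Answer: 357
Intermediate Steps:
H(n) = 17/n
m(-7)*H(-1 - (-4)/6) = -119/(-1 - (-4)/6) = -119/(-1 - 1*(-2/3)) = -119/(-1 + 2/3) = -119/(-1/3) = -119*(-3) = -7*(-51) = 357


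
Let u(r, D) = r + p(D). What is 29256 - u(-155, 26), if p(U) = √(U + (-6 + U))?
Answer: 29411 - √46 ≈ 29404.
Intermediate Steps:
p(U) = √(-6 + 2*U)
u(r, D) = r + √(-6 + 2*D)
29256 - u(-155, 26) = 29256 - (-155 + √(-6 + 2*26)) = 29256 - (-155 + √(-6 + 52)) = 29256 - (-155 + √46) = 29256 + (155 - √46) = 29411 - √46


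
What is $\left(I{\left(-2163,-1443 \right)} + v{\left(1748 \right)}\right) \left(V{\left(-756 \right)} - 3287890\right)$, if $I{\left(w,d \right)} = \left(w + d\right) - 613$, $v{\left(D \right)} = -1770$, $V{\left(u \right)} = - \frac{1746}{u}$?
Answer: $\frac{827028693887}{42} \approx 1.9691 \cdot 10^{10}$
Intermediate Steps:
$I{\left(w,d \right)} = -613 + d + w$ ($I{\left(w,d \right)} = \left(d + w\right) - 613 = -613 + d + w$)
$\left(I{\left(-2163,-1443 \right)} + v{\left(1748 \right)}\right) \left(V{\left(-756 \right)} - 3287890\right) = \left(\left(-613 - 1443 - 2163\right) - 1770\right) \left(- \frac{1746}{-756} - 3287890\right) = \left(-4219 - 1770\right) \left(\left(-1746\right) \left(- \frac{1}{756}\right) - 3287890\right) = - 5989 \left(\frac{97}{42} - 3287890\right) = \left(-5989\right) \left(- \frac{138091283}{42}\right) = \frac{827028693887}{42}$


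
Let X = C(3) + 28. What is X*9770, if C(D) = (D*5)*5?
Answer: 1006310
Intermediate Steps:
C(D) = 25*D (C(D) = (5*D)*5 = 25*D)
X = 103 (X = 25*3 + 28 = 75 + 28 = 103)
X*9770 = 103*9770 = 1006310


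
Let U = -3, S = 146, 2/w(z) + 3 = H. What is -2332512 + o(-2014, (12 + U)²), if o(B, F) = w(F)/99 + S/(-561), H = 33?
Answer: -58884271993/25245 ≈ -2.3325e+6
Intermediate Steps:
w(z) = 1/15 (w(z) = 2/(-3 + 33) = 2/30 = 2*(1/30) = 1/15)
o(B, F) = -6553/25245 (o(B, F) = (1/15)/99 + 146/(-561) = (1/15)*(1/99) + 146*(-1/561) = 1/1485 - 146/561 = -6553/25245)
-2332512 + o(-2014, (12 + U)²) = -2332512 - 6553/25245 = -58884271993/25245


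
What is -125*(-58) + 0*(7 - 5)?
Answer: 7250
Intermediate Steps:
-125*(-58) + 0*(7 - 5) = 7250 + 0*2 = 7250 + 0 = 7250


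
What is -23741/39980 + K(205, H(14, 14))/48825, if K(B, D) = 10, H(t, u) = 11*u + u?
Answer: -46350181/78080940 ≈ -0.59362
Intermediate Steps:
H(t, u) = 12*u
-23741/39980 + K(205, H(14, 14))/48825 = -23741/39980 + 10/48825 = -23741*1/39980 + 10*(1/48825) = -23741/39980 + 2/9765 = -46350181/78080940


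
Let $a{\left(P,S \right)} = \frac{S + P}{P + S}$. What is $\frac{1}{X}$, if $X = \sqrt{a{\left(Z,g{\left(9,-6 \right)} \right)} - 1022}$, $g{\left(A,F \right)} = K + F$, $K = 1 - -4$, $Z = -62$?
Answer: $- \frac{i \sqrt{1021}}{1021} \approx - 0.031296 i$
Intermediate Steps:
$K = 5$ ($K = 1 + 4 = 5$)
$g{\left(A,F \right)} = 5 + F$
$a{\left(P,S \right)} = 1$ ($a{\left(P,S \right)} = \frac{P + S}{P + S} = 1$)
$X = i \sqrt{1021}$ ($X = \sqrt{1 - 1022} = \sqrt{-1021} = i \sqrt{1021} \approx 31.953 i$)
$\frac{1}{X} = \frac{1}{i \sqrt{1021}} = - \frac{i \sqrt{1021}}{1021}$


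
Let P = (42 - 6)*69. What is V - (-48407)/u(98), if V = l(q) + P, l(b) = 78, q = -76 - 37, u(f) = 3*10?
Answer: 125267/30 ≈ 4175.6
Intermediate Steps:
u(f) = 30
q = -113
P = 2484 (P = 36*69 = 2484)
V = 2562 (V = 78 + 2484 = 2562)
V - (-48407)/u(98) = 2562 - (-48407)/30 = 2562 - 1*(-48407/30) = 2562 + 48407/30 = 125267/30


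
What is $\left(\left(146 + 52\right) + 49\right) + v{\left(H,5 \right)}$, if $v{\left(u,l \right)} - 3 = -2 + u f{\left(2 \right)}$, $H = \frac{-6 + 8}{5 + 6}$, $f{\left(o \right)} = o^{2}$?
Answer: $\frac{2736}{11} \approx 248.73$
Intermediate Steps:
$H = \frac{2}{11} \approx 0.18182$
$v{\left(u,l \right)} = 1 + 4 u$ ($v{\left(u,l \right)} = 3 + \left(-2 + u 2^{2}\right) = 3 + \left(-2 + u 4\right) = 3 + \left(-2 + 4 u\right) = 1 + 4 u$)
$\left(\left(146 + 52\right) + 49\right) + v{\left(H,5 \right)} = \left(\left(146 + 52\right) + 49\right) + \left(1 + 4 \cdot \frac{2}{11}\right) = \left(198 + 49\right) + \left(1 + \frac{8}{11}\right) = 247 + \frac{19}{11} = \frac{2736}{11}$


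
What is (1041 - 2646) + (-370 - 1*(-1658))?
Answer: -317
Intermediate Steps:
(1041 - 2646) + (-370 - 1*(-1658)) = -1605 + (-370 + 1658) = -1605 + 1288 = -317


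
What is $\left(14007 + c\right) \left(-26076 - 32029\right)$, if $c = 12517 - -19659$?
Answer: $-2683463215$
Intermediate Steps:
$c = 32176$ ($c = 12517 + 19659 = 32176$)
$\left(14007 + c\right) \left(-26076 - 32029\right) = \left(14007 + 32176\right) \left(-26076 - 32029\right) = 46183 \left(-58105\right) = -2683463215$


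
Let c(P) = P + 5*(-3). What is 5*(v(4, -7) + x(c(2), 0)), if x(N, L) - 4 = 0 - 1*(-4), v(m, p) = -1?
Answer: 35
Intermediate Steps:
c(P) = -15 + P (c(P) = P - 15 = -15 + P)
x(N, L) = 8 (x(N, L) = 4 + (0 - 1*(-4)) = 4 + (0 + 4) = 4 + 4 = 8)
5*(v(4, -7) + x(c(2), 0)) = 5*(-1 + 8) = 5*7 = 35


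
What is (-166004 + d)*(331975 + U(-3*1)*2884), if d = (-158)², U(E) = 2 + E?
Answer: -46414994640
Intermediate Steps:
d = 24964
(-166004 + d)*(331975 + U(-3*1)*2884) = (-166004 + 24964)*(331975 + (2 - 3*1)*2884) = -141040*(331975 + (2 - 3)*2884) = -141040*(331975 - 1*2884) = -141040*(331975 - 2884) = -141040*329091 = -46414994640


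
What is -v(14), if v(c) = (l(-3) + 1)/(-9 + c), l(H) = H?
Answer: ⅖ ≈ 0.40000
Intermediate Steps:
v(c) = -2/(-9 + c) (v(c) = (-3 + 1)/(-9 + c) = -2/(-9 + c))
-v(14) = -(-2)/(-9 + 14) = -(-2)/5 = -1*(-⅖) = ⅖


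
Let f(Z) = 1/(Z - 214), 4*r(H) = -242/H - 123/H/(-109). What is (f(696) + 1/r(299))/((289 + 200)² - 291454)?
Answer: 62809193/662269405030 ≈ 9.4839e-5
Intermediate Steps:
r(H) = -26255/(436*H) (r(H) = (-242/H - 123/H/(-109))/4 = (-242/H - 123/H*(-1/109))/4 = (-242/H + 123/(109*H))/4 = (-26255/(109*H))/4 = -26255/(436*H))
f(Z) = 1/(-214 + Z)
(f(696) + 1/r(299))/((289 + 200)² - 291454) = (1/(-214 + 696) + 1/(-26255/436/299))/((289 + 200)² - 291454) = (1/482 + 1/(-26255/436*1/299))/(489² - 291454) = (1/482 + 1/(-26255/130364))/(239121 - 291454) = (1/482 - 130364/26255)/(-52333) = -62809193/12654910*(-1/52333) = 62809193/662269405030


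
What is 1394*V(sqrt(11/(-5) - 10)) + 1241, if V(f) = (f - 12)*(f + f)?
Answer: -163863/5 - 33456*I*sqrt(305)/5 ≈ -32773.0 - 1.1686e+5*I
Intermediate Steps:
V(f) = 2*f*(-12 + f) (V(f) = (-12 + f)*(2*f) = 2*f*(-12 + f))
1394*V(sqrt(11/(-5) - 10)) + 1241 = 1394*(2*sqrt(11/(-5) - 10)*(-12 + sqrt(11/(-5) - 10))) + 1241 = 1394*(2*sqrt(11*(-1/5) - 10)*(-12 + sqrt(11*(-1/5) - 10))) + 1241 = 1394*(2*sqrt(-11/5 - 10)*(-12 + sqrt(-11/5 - 10))) + 1241 = 1394*(2*sqrt(-61/5)*(-12 + sqrt(-61/5))) + 1241 = 1394*(2*(I*sqrt(305)/5)*(-12 + I*sqrt(305)/5)) + 1241 = 1394*(2*I*sqrt(305)*(-12 + I*sqrt(305)/5)/5) + 1241 = 2788*I*sqrt(305)*(-12 + I*sqrt(305)/5)/5 + 1241 = 1241 + 2788*I*sqrt(305)*(-12 + I*sqrt(305)/5)/5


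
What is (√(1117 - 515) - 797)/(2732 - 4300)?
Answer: 797/1568 - √602/1568 ≈ 0.49264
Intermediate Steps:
(√(1117 - 515) - 797)/(2732 - 4300) = (√602 - 797)/(-1568) = (-797 + √602)*(-1/1568) = 797/1568 - √602/1568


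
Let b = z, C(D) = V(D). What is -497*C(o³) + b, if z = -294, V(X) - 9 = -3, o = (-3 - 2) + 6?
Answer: -3276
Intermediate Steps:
o = 1 (o = -5 + 6 = 1)
V(X) = 6 (V(X) = 9 - 3 = 6)
C(D) = 6
b = -294
-497*C(o³) + b = -497*6 - 294 = -2982 - 294 = -3276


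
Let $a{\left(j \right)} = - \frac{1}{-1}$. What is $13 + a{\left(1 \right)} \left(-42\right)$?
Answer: $-29$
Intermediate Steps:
$a{\left(j \right)} = 1$ ($a{\left(j \right)} = \left(-1\right) \left(-1\right) = 1$)
$13 + a{\left(1 \right)} \left(-42\right) = 13 + 1 \left(-42\right) = 13 - 42 = -29$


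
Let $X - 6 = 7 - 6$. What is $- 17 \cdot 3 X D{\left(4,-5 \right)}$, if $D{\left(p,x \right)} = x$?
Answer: $1785$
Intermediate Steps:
$X = 7$ ($X = 6 + \left(7 - 6\right) = 6 + 1 = 7$)
$- 17 \cdot 3 X D{\left(4,-5 \right)} = - 17 \cdot 3 \cdot 7 \left(-5\right) = - 17 \cdot 21 \left(-5\right) = \left(-17\right) \left(-105\right) = 1785$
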